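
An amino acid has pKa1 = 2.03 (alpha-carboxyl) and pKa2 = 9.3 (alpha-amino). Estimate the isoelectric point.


pI = (pKa1 + pKa2) / 2
pI = (2.03 + 9.3) / 2
pI = 5.665

5.665


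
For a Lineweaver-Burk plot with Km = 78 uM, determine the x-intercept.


x-intercept = -1/Km
= -1/78
= -0.0128 1/uM

-0.0128 1/uM


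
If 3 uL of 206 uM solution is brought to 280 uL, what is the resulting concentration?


C2 = C1 * V1 / V2
C2 = 206 * 3 / 280
C2 = 2.2071 uM

2.2071 uM


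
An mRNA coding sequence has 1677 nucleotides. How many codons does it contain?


codons = nucleotides / 3
codons = 1677 / 3 = 559

559


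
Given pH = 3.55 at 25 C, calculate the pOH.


pOH = 14 - pH
pOH = 14 - 3.55
pOH = 10.45

10.45


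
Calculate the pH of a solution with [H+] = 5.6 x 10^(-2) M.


pH = -log10([H+])
pH = -log10(5.6 x 10^(-2))
pH = 1.2518

1.2518


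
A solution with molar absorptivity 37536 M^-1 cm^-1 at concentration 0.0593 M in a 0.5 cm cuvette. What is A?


A = epsilon * c * l
A = 37536 * 0.0593 * 0.5
A = 1112.9424

1112.9424


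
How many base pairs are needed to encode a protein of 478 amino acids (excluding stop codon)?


Each amino acid = 1 codon = 3 bp
bp = 478 * 3 = 1434 bp

1434 bp


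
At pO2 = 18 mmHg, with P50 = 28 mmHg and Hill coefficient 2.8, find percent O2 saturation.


Y = pO2^n / (P50^n + pO2^n)
Y = 18^2.8 / (28^2.8 + 18^2.8)
Y = 22.49%

22.49%


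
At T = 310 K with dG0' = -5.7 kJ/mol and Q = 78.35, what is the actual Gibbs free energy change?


dG = dG0' + RT * ln(Q) / 1000
dG = -5.7 + 8.314 * 310 * ln(78.35) / 1000
dG = 5.5403 kJ/mol

5.5403 kJ/mol


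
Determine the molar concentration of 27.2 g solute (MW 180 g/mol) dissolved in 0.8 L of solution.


C = (mass / MW) / volume
C = (27.2 / 180) / 0.8
C = 0.1889 M

0.1889 M


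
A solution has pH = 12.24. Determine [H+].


[H+] = 10^(-pH)
[H+] = 10^(-12.24)
[H+] = 5.754e-13 M

5.754e-13 M


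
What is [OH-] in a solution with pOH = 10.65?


[OH-] = 10^(-pOH)
[OH-] = 10^(-10.65)
[OH-] = 2.239e-11 M

2.239e-11 M


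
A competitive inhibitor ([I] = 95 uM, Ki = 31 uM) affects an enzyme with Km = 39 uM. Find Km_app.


Km_app = Km * (1 + [I]/Ki)
Km_app = 39 * (1 + 95/31)
Km_app = 158.5161 uM

158.5161 uM


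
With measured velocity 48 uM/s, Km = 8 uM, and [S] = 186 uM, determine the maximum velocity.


Vmax = v * (Km + [S]) / [S]
Vmax = 48 * (8 + 186) / 186
Vmax = 50.0645 uM/s

50.0645 uM/s


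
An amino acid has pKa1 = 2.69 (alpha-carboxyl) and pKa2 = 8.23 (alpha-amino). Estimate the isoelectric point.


pI = (pKa1 + pKa2) / 2
pI = (2.69 + 8.23) / 2
pI = 5.46

5.46


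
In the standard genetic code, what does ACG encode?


Standard genetic code lookup.
Codon ACG -> Thr

Thr


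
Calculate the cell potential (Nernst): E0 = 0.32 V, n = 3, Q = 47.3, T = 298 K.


E = E0 - (RT/nF) * ln(Q)
E = 0.32 - (8.314 * 298 / (3 * 96485)) * ln(47.3)
E = 0.287 V

0.287 V


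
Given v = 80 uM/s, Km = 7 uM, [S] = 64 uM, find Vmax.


Vmax = v * (Km + [S]) / [S]
Vmax = 80 * (7 + 64) / 64
Vmax = 88.75 uM/s

88.75 uM/s


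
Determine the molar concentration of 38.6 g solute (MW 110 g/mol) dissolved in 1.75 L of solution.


C = (mass / MW) / volume
C = (38.6 / 110) / 1.75
C = 0.2005 M

0.2005 M


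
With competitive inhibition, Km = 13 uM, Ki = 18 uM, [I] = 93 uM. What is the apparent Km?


Km_app = Km * (1 + [I]/Ki)
Km_app = 13 * (1 + 93/18)
Km_app = 80.1667 uM

80.1667 uM


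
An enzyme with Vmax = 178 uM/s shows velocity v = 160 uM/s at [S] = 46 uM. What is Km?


Km = [S] * (Vmax - v) / v
Km = 46 * (178 - 160) / 160
Km = 5.175 uM

5.175 uM


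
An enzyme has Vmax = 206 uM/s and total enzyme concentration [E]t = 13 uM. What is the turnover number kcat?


kcat = Vmax / [E]t
kcat = 206 / 13
kcat = 15.8462 s^-1

15.8462 s^-1


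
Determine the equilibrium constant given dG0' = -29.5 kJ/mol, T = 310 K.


Keq = exp(-dG0 * 1000 / (R * T))
Keq = exp(-(-29.5) * 1000 / (8.314 * 310))
Keq = 93518.0129

93518.0129


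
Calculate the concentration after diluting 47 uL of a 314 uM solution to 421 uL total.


C2 = C1 * V1 / V2
C2 = 314 * 47 / 421
C2 = 35.0546 uM

35.0546 uM


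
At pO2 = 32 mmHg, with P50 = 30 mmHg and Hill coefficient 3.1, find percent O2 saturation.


Y = pO2^n / (P50^n + pO2^n)
Y = 32^3.1 / (30^3.1 + 32^3.1)
Y = 54.99%

54.99%


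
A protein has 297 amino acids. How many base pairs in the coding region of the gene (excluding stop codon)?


Each amino acid = 1 codon = 3 bp
bp = 297 * 3 = 891 bp

891 bp


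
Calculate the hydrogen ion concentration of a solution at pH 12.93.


[H+] = 10^(-pH)
[H+] = 10^(-12.93)
[H+] = 1.175e-13 M

1.175e-13 M


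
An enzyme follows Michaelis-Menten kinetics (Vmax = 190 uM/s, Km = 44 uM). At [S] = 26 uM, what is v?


v = Vmax * [S] / (Km + [S])
v = 190 * 26 / (44 + 26)
v = 70.5714 uM/s

70.5714 uM/s


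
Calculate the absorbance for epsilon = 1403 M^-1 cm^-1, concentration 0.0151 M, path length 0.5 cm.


A = epsilon * c * l
A = 1403 * 0.0151 * 0.5
A = 10.5927

10.5927


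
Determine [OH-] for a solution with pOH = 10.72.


[OH-] = 10^(-pOH)
[OH-] = 10^(-10.72)
[OH-] = 1.905e-11 M

1.905e-11 M


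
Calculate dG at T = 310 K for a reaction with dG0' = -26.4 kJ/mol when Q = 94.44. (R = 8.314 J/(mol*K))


dG = dG0' + RT * ln(Q) / 1000
dG = -26.4 + 8.314 * 310 * ln(94.44) / 1000
dG = -14.6783 kJ/mol

-14.6783 kJ/mol


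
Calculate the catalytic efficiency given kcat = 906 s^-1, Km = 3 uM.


Catalytic efficiency = kcat / Km
= 906 / 3
= 302.0 uM^-1*s^-1

302.0 uM^-1*s^-1


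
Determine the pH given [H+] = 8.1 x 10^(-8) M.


pH = -log10([H+])
pH = -log10(8.1 x 10^(-8))
pH = 7.0915

7.0915


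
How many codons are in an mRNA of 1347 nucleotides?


codons = nucleotides / 3
codons = 1347 / 3 = 449

449


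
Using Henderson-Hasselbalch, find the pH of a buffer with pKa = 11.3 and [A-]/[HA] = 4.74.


pH = pKa + log10([A-]/[HA])
pH = 11.3 + log10(4.74)
pH = 11.9758

11.9758


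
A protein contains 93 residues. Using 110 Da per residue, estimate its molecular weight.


MW = n_residues * 110 Da
MW = 93 * 110
MW = 10230 Da

10230 Da


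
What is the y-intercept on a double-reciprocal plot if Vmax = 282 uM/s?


y-intercept = 1/Vmax
= 1/282
= 0.0035 s/uM

0.0035 s/uM


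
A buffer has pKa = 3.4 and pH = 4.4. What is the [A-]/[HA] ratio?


[A-]/[HA] = 10^(pH - pKa)
= 10^(4.4 - 3.4)
= 10.0

10.0


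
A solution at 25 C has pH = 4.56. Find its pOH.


pOH = 14 - pH
pOH = 14 - 4.56
pOH = 9.44

9.44


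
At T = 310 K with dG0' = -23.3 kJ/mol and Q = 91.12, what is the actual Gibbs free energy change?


dG = dG0' + RT * ln(Q) / 1000
dG = -23.3 + 8.314 * 310 * ln(91.12) / 1000
dG = -11.6706 kJ/mol

-11.6706 kJ/mol


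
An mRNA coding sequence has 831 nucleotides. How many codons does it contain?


codons = nucleotides / 3
codons = 831 / 3 = 277

277


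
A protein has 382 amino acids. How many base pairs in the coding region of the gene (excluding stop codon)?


Each amino acid = 1 codon = 3 bp
bp = 382 * 3 = 1146 bp

1146 bp


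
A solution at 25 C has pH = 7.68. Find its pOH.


pOH = 14 - pH
pOH = 14 - 7.68
pOH = 6.32

6.32


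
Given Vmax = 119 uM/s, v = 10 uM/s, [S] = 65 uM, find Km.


Km = [S] * (Vmax - v) / v
Km = 65 * (119 - 10) / 10
Km = 708.5 uM

708.5 uM


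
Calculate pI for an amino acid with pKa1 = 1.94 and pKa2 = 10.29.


pI = (pKa1 + pKa2) / 2
pI = (1.94 + 10.29) / 2
pI = 6.115

6.115


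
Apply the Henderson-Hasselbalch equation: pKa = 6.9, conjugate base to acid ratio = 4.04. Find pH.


pH = pKa + log10([A-]/[HA])
pH = 6.9 + log10(4.04)
pH = 7.5064

7.5064


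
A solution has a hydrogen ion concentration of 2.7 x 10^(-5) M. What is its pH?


pH = -log10([H+])
pH = -log10(2.7 x 10^(-5))
pH = 4.5686

4.5686


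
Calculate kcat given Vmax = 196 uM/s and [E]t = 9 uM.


kcat = Vmax / [E]t
kcat = 196 / 9
kcat = 21.7778 s^-1

21.7778 s^-1


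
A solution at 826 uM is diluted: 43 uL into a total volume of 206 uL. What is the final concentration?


C2 = C1 * V1 / V2
C2 = 826 * 43 / 206
C2 = 172.4175 uM

172.4175 uM


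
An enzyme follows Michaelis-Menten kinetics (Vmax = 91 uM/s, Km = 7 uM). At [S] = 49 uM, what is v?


v = Vmax * [S] / (Km + [S])
v = 91 * 49 / (7 + 49)
v = 79.625 uM/s

79.625 uM/s


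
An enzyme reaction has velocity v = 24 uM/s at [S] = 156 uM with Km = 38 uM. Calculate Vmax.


Vmax = v * (Km + [S]) / [S]
Vmax = 24 * (38 + 156) / 156
Vmax = 29.8462 uM/s

29.8462 uM/s


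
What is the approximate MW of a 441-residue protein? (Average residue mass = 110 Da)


MW = n_residues * 110 Da
MW = 441 * 110
MW = 48510 Da

48510 Da


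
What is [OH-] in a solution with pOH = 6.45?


[OH-] = 10^(-pOH)
[OH-] = 10^(-6.45)
[OH-] = 3.548e-07 M

3.548e-07 M


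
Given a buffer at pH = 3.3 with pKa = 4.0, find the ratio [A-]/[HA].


[A-]/[HA] = 10^(pH - pKa)
= 10^(3.3 - 4.0)
= 0.1995

0.1995


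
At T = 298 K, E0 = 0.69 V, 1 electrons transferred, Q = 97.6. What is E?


E = E0 - (RT/nF) * ln(Q)
E = 0.69 - (8.314 * 298 / (1 * 96485)) * ln(97.6)
E = 0.5724 V

0.5724 V


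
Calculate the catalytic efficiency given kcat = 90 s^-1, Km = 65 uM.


Catalytic efficiency = kcat / Km
= 90 / 65
= 1.3846 uM^-1*s^-1

1.3846 uM^-1*s^-1


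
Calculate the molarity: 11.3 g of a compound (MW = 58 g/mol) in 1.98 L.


C = (mass / MW) / volume
C = (11.3 / 58) / 1.98
C = 0.0984 M

0.0984 M


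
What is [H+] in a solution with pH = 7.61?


[H+] = 10^(-pH)
[H+] = 10^(-7.61)
[H+] = 2.455e-08 M

2.455e-08 M


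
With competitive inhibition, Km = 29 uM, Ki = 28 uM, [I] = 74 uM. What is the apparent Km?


Km_app = Km * (1 + [I]/Ki)
Km_app = 29 * (1 + 74/28)
Km_app = 105.6429 uM

105.6429 uM


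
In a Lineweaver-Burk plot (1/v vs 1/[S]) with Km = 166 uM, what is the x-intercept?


x-intercept = -1/Km
= -1/166
= -0.006 1/uM

-0.006 1/uM


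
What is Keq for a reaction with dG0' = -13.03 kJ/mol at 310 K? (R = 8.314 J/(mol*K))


Keq = exp(-dG0 * 1000 / (R * T))
Keq = exp(-(-13.03) * 1000 / (8.314 * 310))
Keq = 156.8986

156.8986


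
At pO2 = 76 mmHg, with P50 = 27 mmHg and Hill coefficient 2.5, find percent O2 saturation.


Y = pO2^n / (P50^n + pO2^n)
Y = 76^2.5 / (27^2.5 + 76^2.5)
Y = 93.0%

93.0%


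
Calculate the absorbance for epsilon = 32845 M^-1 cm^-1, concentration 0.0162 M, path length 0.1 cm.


A = epsilon * c * l
A = 32845 * 0.0162 * 0.1
A = 53.2089

53.2089


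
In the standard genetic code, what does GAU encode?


Standard genetic code lookup.
Codon GAU -> Asp

Asp


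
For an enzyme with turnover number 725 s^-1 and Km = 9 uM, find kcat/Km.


Catalytic efficiency = kcat / Km
= 725 / 9
= 80.5556 uM^-1*s^-1

80.5556 uM^-1*s^-1


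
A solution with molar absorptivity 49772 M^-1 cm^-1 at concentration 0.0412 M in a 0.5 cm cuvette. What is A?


A = epsilon * c * l
A = 49772 * 0.0412 * 0.5
A = 1025.3032

1025.3032


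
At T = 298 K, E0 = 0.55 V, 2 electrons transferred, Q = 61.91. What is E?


E = E0 - (RT/nF) * ln(Q)
E = 0.55 - (8.314 * 298 / (2 * 96485)) * ln(61.91)
E = 0.497 V

0.497 V


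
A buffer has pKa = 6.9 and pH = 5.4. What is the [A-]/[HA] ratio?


[A-]/[HA] = 10^(pH - pKa)
= 10^(5.4 - 6.9)
= 0.0316

0.0316


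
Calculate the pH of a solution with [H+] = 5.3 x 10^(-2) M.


pH = -log10([H+])
pH = -log10(5.3 x 10^(-2))
pH = 1.2757

1.2757


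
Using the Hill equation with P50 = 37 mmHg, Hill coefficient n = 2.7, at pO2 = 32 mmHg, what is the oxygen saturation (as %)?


Y = pO2^n / (P50^n + pO2^n)
Y = 32^2.7 / (37^2.7 + 32^2.7)
Y = 40.32%

40.32%


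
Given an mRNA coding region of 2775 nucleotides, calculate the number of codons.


codons = nucleotides / 3
codons = 2775 / 3 = 925

925


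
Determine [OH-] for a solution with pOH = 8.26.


[OH-] = 10^(-pOH)
[OH-] = 10^(-8.26)
[OH-] = 5.495e-09 M

5.495e-09 M


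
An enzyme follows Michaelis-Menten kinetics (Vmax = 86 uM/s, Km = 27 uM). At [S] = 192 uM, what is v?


v = Vmax * [S] / (Km + [S])
v = 86 * 192 / (27 + 192)
v = 75.3973 uM/s

75.3973 uM/s


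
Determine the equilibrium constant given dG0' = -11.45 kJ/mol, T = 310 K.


Keq = exp(-dG0 * 1000 / (R * T))
Keq = exp(-(-11.45) * 1000 / (8.314 * 310))
Keq = 84.9927

84.9927


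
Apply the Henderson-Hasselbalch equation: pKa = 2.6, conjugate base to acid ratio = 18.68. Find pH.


pH = pKa + log10([A-]/[HA])
pH = 2.6 + log10(18.68)
pH = 3.8714

3.8714


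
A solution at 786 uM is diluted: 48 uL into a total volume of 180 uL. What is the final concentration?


C2 = C1 * V1 / V2
C2 = 786 * 48 / 180
C2 = 209.6 uM

209.6 uM


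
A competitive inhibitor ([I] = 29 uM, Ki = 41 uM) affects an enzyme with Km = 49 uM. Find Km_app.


Km_app = Km * (1 + [I]/Ki)
Km_app = 49 * (1 + 29/41)
Km_app = 83.6585 uM

83.6585 uM


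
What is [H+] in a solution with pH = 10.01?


[H+] = 10^(-pH)
[H+] = 10^(-10.01)
[H+] = 9.772e-11 M

9.772e-11 M


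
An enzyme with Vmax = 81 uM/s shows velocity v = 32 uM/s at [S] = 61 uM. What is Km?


Km = [S] * (Vmax - v) / v
Km = 61 * (81 - 32) / 32
Km = 93.4062 uM

93.4062 uM


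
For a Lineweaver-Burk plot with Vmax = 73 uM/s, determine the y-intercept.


y-intercept = 1/Vmax
= 1/73
= 0.0137 s/uM

0.0137 s/uM


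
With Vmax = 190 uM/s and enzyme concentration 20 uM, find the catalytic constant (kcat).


kcat = Vmax / [E]t
kcat = 190 / 20
kcat = 9.5 s^-1

9.5 s^-1


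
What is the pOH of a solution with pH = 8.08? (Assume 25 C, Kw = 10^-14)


pOH = 14 - pH
pOH = 14 - 8.08
pOH = 5.92

5.92


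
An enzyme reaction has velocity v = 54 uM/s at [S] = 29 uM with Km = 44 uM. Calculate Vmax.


Vmax = v * (Km + [S]) / [S]
Vmax = 54 * (44 + 29) / 29
Vmax = 135.931 uM/s

135.931 uM/s


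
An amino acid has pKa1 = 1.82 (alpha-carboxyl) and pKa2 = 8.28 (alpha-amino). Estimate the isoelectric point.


pI = (pKa1 + pKa2) / 2
pI = (1.82 + 8.28) / 2
pI = 5.05

5.05


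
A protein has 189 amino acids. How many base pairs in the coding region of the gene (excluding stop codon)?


Each amino acid = 1 codon = 3 bp
bp = 189 * 3 = 567 bp

567 bp


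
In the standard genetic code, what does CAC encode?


Standard genetic code lookup.
Codon CAC -> His

His


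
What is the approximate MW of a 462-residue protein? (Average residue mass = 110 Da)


MW = n_residues * 110 Da
MW = 462 * 110
MW = 50820 Da

50820 Da


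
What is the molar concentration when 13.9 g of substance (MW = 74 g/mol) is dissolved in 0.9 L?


C = (mass / MW) / volume
C = (13.9 / 74) / 0.9
C = 0.2087 M

0.2087 M


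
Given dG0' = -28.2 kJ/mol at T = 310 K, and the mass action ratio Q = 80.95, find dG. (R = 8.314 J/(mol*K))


dG = dG0' + RT * ln(Q) / 1000
dG = -28.2 + 8.314 * 310 * ln(80.95) / 1000
dG = -16.8756 kJ/mol

-16.8756 kJ/mol


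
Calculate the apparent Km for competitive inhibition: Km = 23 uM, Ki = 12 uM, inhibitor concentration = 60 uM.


Km_app = Km * (1 + [I]/Ki)
Km_app = 23 * (1 + 60/12)
Km_app = 138.0 uM

138.0 uM


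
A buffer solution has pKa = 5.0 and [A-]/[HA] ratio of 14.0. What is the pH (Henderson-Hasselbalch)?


pH = pKa + log10([A-]/[HA])
pH = 5.0 + log10(14.0)
pH = 6.1461

6.1461


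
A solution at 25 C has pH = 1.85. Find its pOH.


pOH = 14 - pH
pOH = 14 - 1.85
pOH = 12.15

12.15


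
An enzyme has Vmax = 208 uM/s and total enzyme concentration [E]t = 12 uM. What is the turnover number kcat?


kcat = Vmax / [E]t
kcat = 208 / 12
kcat = 17.3333 s^-1

17.3333 s^-1


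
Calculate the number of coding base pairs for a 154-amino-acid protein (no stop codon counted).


Each amino acid = 1 codon = 3 bp
bp = 154 * 3 = 462 bp

462 bp


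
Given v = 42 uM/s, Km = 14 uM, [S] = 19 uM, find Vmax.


Vmax = v * (Km + [S]) / [S]
Vmax = 42 * (14 + 19) / 19
Vmax = 72.9474 uM/s

72.9474 uM/s


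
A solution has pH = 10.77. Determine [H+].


[H+] = 10^(-pH)
[H+] = 10^(-10.77)
[H+] = 1.698e-11 M

1.698e-11 M


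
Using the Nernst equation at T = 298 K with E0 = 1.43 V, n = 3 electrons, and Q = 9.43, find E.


E = E0 - (RT/nF) * ln(Q)
E = 1.43 - (8.314 * 298 / (3 * 96485)) * ln(9.43)
E = 1.4108 V

1.4108 V


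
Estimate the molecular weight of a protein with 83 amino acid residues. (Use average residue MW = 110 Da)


MW = n_residues * 110 Da
MW = 83 * 110
MW = 9130 Da

9130 Da


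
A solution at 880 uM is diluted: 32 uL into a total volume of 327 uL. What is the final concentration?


C2 = C1 * V1 / V2
C2 = 880 * 32 / 327
C2 = 86.1162 uM

86.1162 uM


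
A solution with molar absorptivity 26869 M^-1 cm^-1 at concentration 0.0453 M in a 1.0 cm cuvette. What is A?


A = epsilon * c * l
A = 26869 * 0.0453 * 1.0
A = 1217.1657

1217.1657


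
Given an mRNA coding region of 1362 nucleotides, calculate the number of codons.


codons = nucleotides / 3
codons = 1362 / 3 = 454

454


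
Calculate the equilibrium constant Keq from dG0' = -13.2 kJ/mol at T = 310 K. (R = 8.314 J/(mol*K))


Keq = exp(-dG0 * 1000 / (R * T))
Keq = exp(-(-13.2) * 1000 / (8.314 * 310))
Keq = 167.5965

167.5965


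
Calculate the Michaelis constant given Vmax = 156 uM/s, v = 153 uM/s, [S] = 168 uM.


Km = [S] * (Vmax - v) / v
Km = 168 * (156 - 153) / 153
Km = 3.2941 uM

3.2941 uM


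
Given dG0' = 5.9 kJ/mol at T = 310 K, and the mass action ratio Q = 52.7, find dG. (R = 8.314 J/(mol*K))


dG = dG0' + RT * ln(Q) / 1000
dG = 5.9 + 8.314 * 310 * ln(52.7) / 1000
dG = 16.1182 kJ/mol

16.1182 kJ/mol


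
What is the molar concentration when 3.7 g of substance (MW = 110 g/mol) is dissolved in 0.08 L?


C = (mass / MW) / volume
C = (3.7 / 110) / 0.08
C = 0.4205 M

0.4205 M


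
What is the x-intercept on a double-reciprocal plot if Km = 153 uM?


x-intercept = -1/Km
= -1/153
= -0.0065 1/uM

-0.0065 1/uM


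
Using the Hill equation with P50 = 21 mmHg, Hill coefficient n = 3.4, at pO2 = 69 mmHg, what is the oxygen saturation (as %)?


Y = pO2^n / (P50^n + pO2^n)
Y = 69^3.4 / (21^3.4 + 69^3.4)
Y = 98.28%

98.28%


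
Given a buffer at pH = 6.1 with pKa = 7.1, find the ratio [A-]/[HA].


[A-]/[HA] = 10^(pH - pKa)
= 10^(6.1 - 7.1)
= 0.1

0.1


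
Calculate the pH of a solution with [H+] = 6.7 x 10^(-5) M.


pH = -log10([H+])
pH = -log10(6.7 x 10^(-5))
pH = 4.1739

4.1739


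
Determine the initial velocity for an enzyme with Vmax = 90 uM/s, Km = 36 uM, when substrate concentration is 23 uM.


v = Vmax * [S] / (Km + [S])
v = 90 * 23 / (36 + 23)
v = 35.0847 uM/s

35.0847 uM/s


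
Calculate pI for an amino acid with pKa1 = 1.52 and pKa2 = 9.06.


pI = (pKa1 + pKa2) / 2
pI = (1.52 + 9.06) / 2
pI = 5.29

5.29


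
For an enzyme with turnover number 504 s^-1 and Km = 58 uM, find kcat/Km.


Catalytic efficiency = kcat / Km
= 504 / 58
= 8.6897 uM^-1*s^-1

8.6897 uM^-1*s^-1


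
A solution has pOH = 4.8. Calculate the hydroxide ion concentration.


[OH-] = 10^(-pOH)
[OH-] = 10^(-4.8)
[OH-] = 1.585e-05 M

1.585e-05 M


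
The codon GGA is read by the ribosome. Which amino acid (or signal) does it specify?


Standard genetic code lookup.
Codon GGA -> Gly

Gly


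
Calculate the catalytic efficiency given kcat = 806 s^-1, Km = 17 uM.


Catalytic efficiency = kcat / Km
= 806 / 17
= 47.4118 uM^-1*s^-1

47.4118 uM^-1*s^-1


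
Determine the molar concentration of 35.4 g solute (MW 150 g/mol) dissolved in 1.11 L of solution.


C = (mass / MW) / volume
C = (35.4 / 150) / 1.11
C = 0.2126 M

0.2126 M


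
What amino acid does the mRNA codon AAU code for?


Standard genetic code lookup.
Codon AAU -> Asn

Asn


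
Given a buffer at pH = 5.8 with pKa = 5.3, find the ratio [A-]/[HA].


[A-]/[HA] = 10^(pH - pKa)
= 10^(5.8 - 5.3)
= 3.1623

3.1623


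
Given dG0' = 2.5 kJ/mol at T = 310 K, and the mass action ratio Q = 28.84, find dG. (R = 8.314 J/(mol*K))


dG = dG0' + RT * ln(Q) / 1000
dG = 2.5 + 8.314 * 310 * ln(28.84) / 1000
dG = 11.1644 kJ/mol

11.1644 kJ/mol


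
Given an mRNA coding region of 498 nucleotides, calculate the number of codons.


codons = nucleotides / 3
codons = 498 / 3 = 166

166


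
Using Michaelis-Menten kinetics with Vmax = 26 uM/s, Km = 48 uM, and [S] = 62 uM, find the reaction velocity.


v = Vmax * [S] / (Km + [S])
v = 26 * 62 / (48 + 62)
v = 14.6545 uM/s

14.6545 uM/s


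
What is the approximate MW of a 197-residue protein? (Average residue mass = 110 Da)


MW = n_residues * 110 Da
MW = 197 * 110
MW = 21670 Da

21670 Da


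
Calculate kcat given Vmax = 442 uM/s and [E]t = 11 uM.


kcat = Vmax / [E]t
kcat = 442 / 11
kcat = 40.1818 s^-1

40.1818 s^-1


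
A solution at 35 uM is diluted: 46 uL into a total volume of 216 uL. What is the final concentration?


C2 = C1 * V1 / V2
C2 = 35 * 46 / 216
C2 = 7.4537 uM

7.4537 uM


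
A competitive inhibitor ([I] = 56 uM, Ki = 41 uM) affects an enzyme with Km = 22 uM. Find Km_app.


Km_app = Km * (1 + [I]/Ki)
Km_app = 22 * (1 + 56/41)
Km_app = 52.0488 uM

52.0488 uM


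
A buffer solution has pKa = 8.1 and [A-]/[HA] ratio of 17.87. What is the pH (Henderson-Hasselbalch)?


pH = pKa + log10([A-]/[HA])
pH = 8.1 + log10(17.87)
pH = 9.3521

9.3521


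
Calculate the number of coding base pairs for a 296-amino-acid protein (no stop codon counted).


Each amino acid = 1 codon = 3 bp
bp = 296 * 3 = 888 bp

888 bp


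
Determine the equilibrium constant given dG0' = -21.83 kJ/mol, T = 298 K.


Keq = exp(-dG0 * 1000 / (R * T))
Keq = exp(-(-21.83) * 1000 / (8.314 * 298))
Keq = 6707.9298

6707.9298


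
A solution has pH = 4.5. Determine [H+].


[H+] = 10^(-pH)
[H+] = 10^(-4.5)
[H+] = 3.162e-05 M

3.162e-05 M


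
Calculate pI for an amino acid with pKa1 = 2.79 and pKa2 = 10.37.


pI = (pKa1 + pKa2) / 2
pI = (2.79 + 10.37) / 2
pI = 6.58

6.58


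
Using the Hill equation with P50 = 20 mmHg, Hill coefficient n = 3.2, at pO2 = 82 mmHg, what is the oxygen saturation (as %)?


Y = pO2^n / (P50^n + pO2^n)
Y = 82^3.2 / (20^3.2 + 82^3.2)
Y = 98.92%

98.92%


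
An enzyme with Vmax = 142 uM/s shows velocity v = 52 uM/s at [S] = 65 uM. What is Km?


Km = [S] * (Vmax - v) / v
Km = 65 * (142 - 52) / 52
Km = 112.5 uM

112.5 uM


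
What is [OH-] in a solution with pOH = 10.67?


[OH-] = 10^(-pOH)
[OH-] = 10^(-10.67)
[OH-] = 2.138e-11 M

2.138e-11 M


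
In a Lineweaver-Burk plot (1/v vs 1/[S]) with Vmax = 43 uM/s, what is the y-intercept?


y-intercept = 1/Vmax
= 1/43
= 0.0233 s/uM

0.0233 s/uM


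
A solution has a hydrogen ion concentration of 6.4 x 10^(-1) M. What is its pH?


pH = -log10([H+])
pH = -log10(6.4 x 10^(-1))
pH = 0.1938

0.1938


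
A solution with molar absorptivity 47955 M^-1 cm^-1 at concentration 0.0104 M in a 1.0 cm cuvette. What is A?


A = epsilon * c * l
A = 47955 * 0.0104 * 1.0
A = 498.732

498.732


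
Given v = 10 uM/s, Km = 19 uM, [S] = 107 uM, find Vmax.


Vmax = v * (Km + [S]) / [S]
Vmax = 10 * (19 + 107) / 107
Vmax = 11.7757 uM/s

11.7757 uM/s


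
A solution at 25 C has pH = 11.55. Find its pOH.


pOH = 14 - pH
pOH = 14 - 11.55
pOH = 2.45

2.45


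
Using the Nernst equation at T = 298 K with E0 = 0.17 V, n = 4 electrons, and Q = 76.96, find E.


E = E0 - (RT/nF) * ln(Q)
E = 0.17 - (8.314 * 298 / (4 * 96485)) * ln(76.96)
E = 0.1421 V

0.1421 V


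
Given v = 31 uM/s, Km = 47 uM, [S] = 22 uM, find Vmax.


Vmax = v * (Km + [S]) / [S]
Vmax = 31 * (47 + 22) / 22
Vmax = 97.2273 uM/s

97.2273 uM/s


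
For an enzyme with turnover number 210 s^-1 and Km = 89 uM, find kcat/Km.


Catalytic efficiency = kcat / Km
= 210 / 89
= 2.3596 uM^-1*s^-1

2.3596 uM^-1*s^-1


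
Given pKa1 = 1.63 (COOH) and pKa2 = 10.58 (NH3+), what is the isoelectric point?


pI = (pKa1 + pKa2) / 2
pI = (1.63 + 10.58) / 2
pI = 6.105

6.105


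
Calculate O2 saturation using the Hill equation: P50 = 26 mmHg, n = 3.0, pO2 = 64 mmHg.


Y = pO2^n / (P50^n + pO2^n)
Y = 64^3.0 / (26^3.0 + 64^3.0)
Y = 93.72%

93.72%


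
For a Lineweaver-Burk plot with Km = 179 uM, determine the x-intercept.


x-intercept = -1/Km
= -1/179
= -0.0056 1/uM

-0.0056 1/uM


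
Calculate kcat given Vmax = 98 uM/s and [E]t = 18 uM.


kcat = Vmax / [E]t
kcat = 98 / 18
kcat = 5.4444 s^-1

5.4444 s^-1


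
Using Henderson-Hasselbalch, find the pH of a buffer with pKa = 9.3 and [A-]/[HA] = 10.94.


pH = pKa + log10([A-]/[HA])
pH = 9.3 + log10(10.94)
pH = 10.339

10.339


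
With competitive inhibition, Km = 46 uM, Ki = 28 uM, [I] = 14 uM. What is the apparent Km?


Km_app = Km * (1 + [I]/Ki)
Km_app = 46 * (1 + 14/28)
Km_app = 69.0 uM

69.0 uM


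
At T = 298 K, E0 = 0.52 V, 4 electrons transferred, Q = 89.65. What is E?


E = E0 - (RT/nF) * ln(Q)
E = 0.52 - (8.314 * 298 / (4 * 96485)) * ln(89.65)
E = 0.4911 V

0.4911 V


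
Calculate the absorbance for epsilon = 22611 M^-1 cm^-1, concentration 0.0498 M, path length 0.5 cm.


A = epsilon * c * l
A = 22611 * 0.0498 * 0.5
A = 563.0139

563.0139


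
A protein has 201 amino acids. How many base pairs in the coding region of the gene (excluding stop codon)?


Each amino acid = 1 codon = 3 bp
bp = 201 * 3 = 603 bp

603 bp


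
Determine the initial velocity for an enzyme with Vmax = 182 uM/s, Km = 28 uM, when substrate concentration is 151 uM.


v = Vmax * [S] / (Km + [S])
v = 182 * 151 / (28 + 151)
v = 153.5307 uM/s

153.5307 uM/s


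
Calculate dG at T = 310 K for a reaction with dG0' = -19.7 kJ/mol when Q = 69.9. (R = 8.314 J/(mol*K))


dG = dG0' + RT * ln(Q) / 1000
dG = -19.7 + 8.314 * 310 * ln(69.9) / 1000
dG = -8.7539 kJ/mol

-8.7539 kJ/mol


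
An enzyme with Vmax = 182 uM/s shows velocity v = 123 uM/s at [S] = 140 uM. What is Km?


Km = [S] * (Vmax - v) / v
Km = 140 * (182 - 123) / 123
Km = 67.1545 uM

67.1545 uM


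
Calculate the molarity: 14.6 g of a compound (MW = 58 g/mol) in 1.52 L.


C = (mass / MW) / volume
C = (14.6 / 58) / 1.52
C = 0.1656 M

0.1656 M


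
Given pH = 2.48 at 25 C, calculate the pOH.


pOH = 14 - pH
pOH = 14 - 2.48
pOH = 11.52

11.52


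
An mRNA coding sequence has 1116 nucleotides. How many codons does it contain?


codons = nucleotides / 3
codons = 1116 / 3 = 372

372


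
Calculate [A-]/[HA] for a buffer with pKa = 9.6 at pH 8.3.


[A-]/[HA] = 10^(pH - pKa)
= 10^(8.3 - 9.6)
= 0.0501

0.0501


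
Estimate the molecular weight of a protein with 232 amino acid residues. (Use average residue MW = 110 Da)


MW = n_residues * 110 Da
MW = 232 * 110
MW = 25520 Da

25520 Da


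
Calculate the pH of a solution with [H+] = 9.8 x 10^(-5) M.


pH = -log10([H+])
pH = -log10(9.8 x 10^(-5))
pH = 4.0088

4.0088


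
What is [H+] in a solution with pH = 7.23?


[H+] = 10^(-pH)
[H+] = 10^(-7.23)
[H+] = 5.888e-08 M

5.888e-08 M


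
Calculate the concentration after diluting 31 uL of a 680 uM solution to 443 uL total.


C2 = C1 * V1 / V2
C2 = 680 * 31 / 443
C2 = 47.5847 uM

47.5847 uM


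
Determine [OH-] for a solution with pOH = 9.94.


[OH-] = 10^(-pOH)
[OH-] = 10^(-9.94)
[OH-] = 1.148e-10 M

1.148e-10 M


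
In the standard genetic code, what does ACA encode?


Standard genetic code lookup.
Codon ACA -> Thr

Thr


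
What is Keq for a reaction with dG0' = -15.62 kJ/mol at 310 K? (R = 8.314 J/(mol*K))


Keq = exp(-dG0 * 1000 / (R * T))
Keq = exp(-(-15.62) * 1000 / (8.314 * 310))
Keq = 428.5948

428.5948


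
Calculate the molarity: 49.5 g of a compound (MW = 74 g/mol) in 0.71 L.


C = (mass / MW) / volume
C = (49.5 / 74) / 0.71
C = 0.9421 M

0.9421 M


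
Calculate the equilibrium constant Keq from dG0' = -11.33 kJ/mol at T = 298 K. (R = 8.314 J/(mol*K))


Keq = exp(-dG0 * 1000 / (R * T))
Keq = exp(-(-11.33) * 1000 / (8.314 * 298))
Keq = 96.8366

96.8366


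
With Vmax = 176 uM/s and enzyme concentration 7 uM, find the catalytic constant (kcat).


kcat = Vmax / [E]t
kcat = 176 / 7
kcat = 25.1429 s^-1

25.1429 s^-1


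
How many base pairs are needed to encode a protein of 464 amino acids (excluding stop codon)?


Each amino acid = 1 codon = 3 bp
bp = 464 * 3 = 1392 bp

1392 bp


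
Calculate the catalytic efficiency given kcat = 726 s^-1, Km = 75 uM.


Catalytic efficiency = kcat / Km
= 726 / 75
= 9.68 uM^-1*s^-1

9.68 uM^-1*s^-1


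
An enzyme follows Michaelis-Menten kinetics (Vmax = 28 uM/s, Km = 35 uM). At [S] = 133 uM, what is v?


v = Vmax * [S] / (Km + [S])
v = 28 * 133 / (35 + 133)
v = 22.1667 uM/s

22.1667 uM/s


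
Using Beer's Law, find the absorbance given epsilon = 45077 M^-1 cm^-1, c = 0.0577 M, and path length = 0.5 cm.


A = epsilon * c * l
A = 45077 * 0.0577 * 0.5
A = 1300.4715

1300.4715


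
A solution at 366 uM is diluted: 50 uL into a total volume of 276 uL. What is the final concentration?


C2 = C1 * V1 / V2
C2 = 366 * 50 / 276
C2 = 66.3043 uM

66.3043 uM


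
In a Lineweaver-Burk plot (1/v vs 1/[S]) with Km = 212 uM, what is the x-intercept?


x-intercept = -1/Km
= -1/212
= -0.0047 1/uM

-0.0047 1/uM


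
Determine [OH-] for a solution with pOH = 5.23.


[OH-] = 10^(-pOH)
[OH-] = 10^(-5.23)
[OH-] = 5.888e-06 M

5.888e-06 M


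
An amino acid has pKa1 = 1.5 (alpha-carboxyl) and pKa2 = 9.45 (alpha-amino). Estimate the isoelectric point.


pI = (pKa1 + pKa2) / 2
pI = (1.5 + 9.45) / 2
pI = 5.475

5.475


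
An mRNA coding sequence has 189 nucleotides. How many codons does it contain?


codons = nucleotides / 3
codons = 189 / 3 = 63

63


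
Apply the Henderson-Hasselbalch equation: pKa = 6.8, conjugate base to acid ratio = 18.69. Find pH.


pH = pKa + log10([A-]/[HA])
pH = 6.8 + log10(18.69)
pH = 8.0716

8.0716


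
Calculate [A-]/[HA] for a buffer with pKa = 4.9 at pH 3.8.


[A-]/[HA] = 10^(pH - pKa)
= 10^(3.8 - 4.9)
= 0.0794

0.0794


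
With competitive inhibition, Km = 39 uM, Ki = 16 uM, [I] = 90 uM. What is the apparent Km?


Km_app = Km * (1 + [I]/Ki)
Km_app = 39 * (1 + 90/16)
Km_app = 258.375 uM

258.375 uM


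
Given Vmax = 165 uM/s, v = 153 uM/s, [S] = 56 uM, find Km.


Km = [S] * (Vmax - v) / v
Km = 56 * (165 - 153) / 153
Km = 4.3922 uM

4.3922 uM


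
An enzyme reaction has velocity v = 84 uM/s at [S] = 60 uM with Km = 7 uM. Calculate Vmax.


Vmax = v * (Km + [S]) / [S]
Vmax = 84 * (7 + 60) / 60
Vmax = 93.8 uM/s

93.8 uM/s


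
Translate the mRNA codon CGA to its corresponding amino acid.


Standard genetic code lookup.
Codon CGA -> Arg

Arg


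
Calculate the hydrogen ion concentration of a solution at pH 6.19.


[H+] = 10^(-pH)
[H+] = 10^(-6.19)
[H+] = 6.457e-07 M

6.457e-07 M


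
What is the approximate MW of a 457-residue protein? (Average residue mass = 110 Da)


MW = n_residues * 110 Da
MW = 457 * 110
MW = 50270 Da

50270 Da


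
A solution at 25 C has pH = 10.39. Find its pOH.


pOH = 14 - pH
pOH = 14 - 10.39
pOH = 3.61

3.61


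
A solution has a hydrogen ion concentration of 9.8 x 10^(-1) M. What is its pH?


pH = -log10([H+])
pH = -log10(9.8 x 10^(-1))
pH = 0.0088

0.0088


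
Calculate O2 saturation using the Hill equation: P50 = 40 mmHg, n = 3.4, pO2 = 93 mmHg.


Y = pO2^n / (P50^n + pO2^n)
Y = 93^3.4 / (40^3.4 + 93^3.4)
Y = 94.63%

94.63%


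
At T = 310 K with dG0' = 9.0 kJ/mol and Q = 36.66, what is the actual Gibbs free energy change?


dG = dG0' + RT * ln(Q) / 1000
dG = 9.0 + 8.314 * 310 * ln(36.66) / 1000
dG = 18.2828 kJ/mol

18.2828 kJ/mol


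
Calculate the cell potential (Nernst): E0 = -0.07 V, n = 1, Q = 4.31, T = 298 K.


E = E0 - (RT/nF) * ln(Q)
E = -0.07 - (8.314 * 298 / (1 * 96485)) * ln(4.31)
E = -0.1075 V

-0.1075 V


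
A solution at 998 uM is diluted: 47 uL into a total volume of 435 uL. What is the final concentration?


C2 = C1 * V1 / V2
C2 = 998 * 47 / 435
C2 = 107.8299 uM

107.8299 uM


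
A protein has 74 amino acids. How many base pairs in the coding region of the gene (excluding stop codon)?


Each amino acid = 1 codon = 3 bp
bp = 74 * 3 = 222 bp

222 bp


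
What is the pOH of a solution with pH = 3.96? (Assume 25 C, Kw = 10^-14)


pOH = 14 - pH
pOH = 14 - 3.96
pOH = 10.04

10.04


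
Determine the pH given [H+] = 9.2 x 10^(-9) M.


pH = -log10([H+])
pH = -log10(9.2 x 10^(-9))
pH = 8.0362

8.0362


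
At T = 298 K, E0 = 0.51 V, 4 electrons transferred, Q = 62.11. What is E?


E = E0 - (RT/nF) * ln(Q)
E = 0.51 - (8.314 * 298 / (4 * 96485)) * ln(62.11)
E = 0.4835 V

0.4835 V


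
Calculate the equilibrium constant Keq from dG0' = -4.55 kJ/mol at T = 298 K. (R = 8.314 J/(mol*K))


Keq = exp(-dG0 * 1000 / (R * T))
Keq = exp(-(-4.55) * 1000 / (8.314 * 298))
Keq = 6.2744

6.2744


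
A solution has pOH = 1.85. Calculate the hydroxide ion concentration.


[OH-] = 10^(-pOH)
[OH-] = 10^(-1.85)
[OH-] = 0.0141 M

0.0141 M


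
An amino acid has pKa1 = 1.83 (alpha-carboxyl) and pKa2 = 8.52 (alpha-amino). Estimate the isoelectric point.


pI = (pKa1 + pKa2) / 2
pI = (1.83 + 8.52) / 2
pI = 5.175

5.175


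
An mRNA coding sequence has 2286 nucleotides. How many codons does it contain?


codons = nucleotides / 3
codons = 2286 / 3 = 762

762


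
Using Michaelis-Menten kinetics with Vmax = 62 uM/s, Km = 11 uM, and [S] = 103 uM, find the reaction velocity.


v = Vmax * [S] / (Km + [S])
v = 62 * 103 / (11 + 103)
v = 56.0175 uM/s

56.0175 uM/s


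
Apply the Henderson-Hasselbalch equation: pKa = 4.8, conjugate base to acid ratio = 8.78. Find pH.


pH = pKa + log10([A-]/[HA])
pH = 4.8 + log10(8.78)
pH = 5.7435

5.7435


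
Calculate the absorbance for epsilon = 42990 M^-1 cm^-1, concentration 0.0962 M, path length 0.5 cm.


A = epsilon * c * l
A = 42990 * 0.0962 * 0.5
A = 2067.819

2067.819


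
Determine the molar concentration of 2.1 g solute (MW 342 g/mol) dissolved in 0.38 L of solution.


C = (mass / MW) / volume
C = (2.1 / 342) / 0.38
C = 0.0162 M

0.0162 M


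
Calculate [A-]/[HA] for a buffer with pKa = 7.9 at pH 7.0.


[A-]/[HA] = 10^(pH - pKa)
= 10^(7.0 - 7.9)
= 0.1259

0.1259


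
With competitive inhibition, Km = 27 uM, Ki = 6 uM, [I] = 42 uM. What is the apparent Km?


Km_app = Km * (1 + [I]/Ki)
Km_app = 27 * (1 + 42/6)
Km_app = 216.0 uM

216.0 uM


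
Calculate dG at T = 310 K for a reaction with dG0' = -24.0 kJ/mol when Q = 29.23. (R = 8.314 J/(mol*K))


dG = dG0' + RT * ln(Q) / 1000
dG = -24.0 + 8.314 * 310 * ln(29.23) / 1000
dG = -15.301 kJ/mol

-15.301 kJ/mol


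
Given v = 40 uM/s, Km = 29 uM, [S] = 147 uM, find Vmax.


Vmax = v * (Km + [S]) / [S]
Vmax = 40 * (29 + 147) / 147
Vmax = 47.8912 uM/s

47.8912 uM/s


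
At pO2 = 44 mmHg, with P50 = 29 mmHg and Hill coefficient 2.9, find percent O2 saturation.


Y = pO2^n / (P50^n + pO2^n)
Y = 44^2.9 / (29^2.9 + 44^2.9)
Y = 77.01%

77.01%


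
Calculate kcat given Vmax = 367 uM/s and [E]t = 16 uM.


kcat = Vmax / [E]t
kcat = 367 / 16
kcat = 22.9375 s^-1

22.9375 s^-1


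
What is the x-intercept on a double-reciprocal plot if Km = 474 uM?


x-intercept = -1/Km
= -1/474
= -0.0021 1/uM

-0.0021 1/uM


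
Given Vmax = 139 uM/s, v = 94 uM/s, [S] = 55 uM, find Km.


Km = [S] * (Vmax - v) / v
Km = 55 * (139 - 94) / 94
Km = 26.3298 uM

26.3298 uM


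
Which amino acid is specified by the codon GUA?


Standard genetic code lookup.
Codon GUA -> Val

Val


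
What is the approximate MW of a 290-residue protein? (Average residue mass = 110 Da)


MW = n_residues * 110 Da
MW = 290 * 110
MW = 31900 Da

31900 Da


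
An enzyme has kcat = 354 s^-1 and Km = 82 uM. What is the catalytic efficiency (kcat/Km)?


Catalytic efficiency = kcat / Km
= 354 / 82
= 4.3171 uM^-1*s^-1

4.3171 uM^-1*s^-1


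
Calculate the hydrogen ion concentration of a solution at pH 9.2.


[H+] = 10^(-pH)
[H+] = 10^(-9.2)
[H+] = 6.310e-10 M

6.310e-10 M


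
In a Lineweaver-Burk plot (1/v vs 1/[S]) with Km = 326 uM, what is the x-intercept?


x-intercept = -1/Km
= -1/326
= -0.0031 1/uM

-0.0031 1/uM


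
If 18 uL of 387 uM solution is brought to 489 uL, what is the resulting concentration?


C2 = C1 * V1 / V2
C2 = 387 * 18 / 489
C2 = 14.2454 uM

14.2454 uM


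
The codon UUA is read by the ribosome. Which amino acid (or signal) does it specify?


Standard genetic code lookup.
Codon UUA -> Leu

Leu


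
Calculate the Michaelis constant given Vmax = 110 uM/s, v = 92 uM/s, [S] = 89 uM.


Km = [S] * (Vmax - v) / v
Km = 89 * (110 - 92) / 92
Km = 17.413 uM

17.413 uM


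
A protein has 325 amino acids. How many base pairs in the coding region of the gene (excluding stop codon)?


Each amino acid = 1 codon = 3 bp
bp = 325 * 3 = 975 bp

975 bp


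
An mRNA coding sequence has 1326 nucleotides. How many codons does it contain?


codons = nucleotides / 3
codons = 1326 / 3 = 442

442


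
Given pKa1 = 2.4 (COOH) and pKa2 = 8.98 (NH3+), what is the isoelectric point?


pI = (pKa1 + pKa2) / 2
pI = (2.4 + 8.98) / 2
pI = 5.69

5.69


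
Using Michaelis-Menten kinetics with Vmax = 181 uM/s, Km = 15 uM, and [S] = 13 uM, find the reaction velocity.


v = Vmax * [S] / (Km + [S])
v = 181 * 13 / (15 + 13)
v = 84.0357 uM/s

84.0357 uM/s


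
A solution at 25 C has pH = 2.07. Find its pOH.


pOH = 14 - pH
pOH = 14 - 2.07
pOH = 11.93

11.93


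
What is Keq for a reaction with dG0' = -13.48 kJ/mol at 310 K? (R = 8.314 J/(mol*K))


Keq = exp(-dG0 * 1000 / (R * T))
Keq = exp(-(-13.48) * 1000 / (8.314 * 310))
Keq = 186.8299

186.8299


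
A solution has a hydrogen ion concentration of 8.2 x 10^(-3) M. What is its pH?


pH = -log10([H+])
pH = -log10(8.2 x 10^(-3))
pH = 2.0862

2.0862


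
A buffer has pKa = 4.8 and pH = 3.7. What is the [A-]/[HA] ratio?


[A-]/[HA] = 10^(pH - pKa)
= 10^(3.7 - 4.8)
= 0.0794

0.0794


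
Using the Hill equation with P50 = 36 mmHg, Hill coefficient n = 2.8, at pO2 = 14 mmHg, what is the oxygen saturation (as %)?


Y = pO2^n / (P50^n + pO2^n)
Y = 14^2.8 / (36^2.8 + 14^2.8)
Y = 6.63%

6.63%


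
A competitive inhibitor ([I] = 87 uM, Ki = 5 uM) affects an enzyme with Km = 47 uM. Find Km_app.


Km_app = Km * (1 + [I]/Ki)
Km_app = 47 * (1 + 87/5)
Km_app = 864.8 uM

864.8 uM


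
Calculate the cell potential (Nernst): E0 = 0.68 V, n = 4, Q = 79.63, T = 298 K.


E = E0 - (RT/nF) * ln(Q)
E = 0.68 - (8.314 * 298 / (4 * 96485)) * ln(79.63)
E = 0.6519 V

0.6519 V


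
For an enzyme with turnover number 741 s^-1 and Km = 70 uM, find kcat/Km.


Catalytic efficiency = kcat / Km
= 741 / 70
= 10.5857 uM^-1*s^-1

10.5857 uM^-1*s^-1


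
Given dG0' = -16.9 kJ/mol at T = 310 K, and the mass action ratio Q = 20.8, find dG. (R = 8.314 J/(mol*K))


dG = dG0' + RT * ln(Q) / 1000
dG = -16.9 + 8.314 * 310 * ln(20.8) / 1000
dG = -9.0779 kJ/mol

-9.0779 kJ/mol


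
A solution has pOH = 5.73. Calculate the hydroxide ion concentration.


[OH-] = 10^(-pOH)
[OH-] = 10^(-5.73)
[OH-] = 1.862e-06 M

1.862e-06 M


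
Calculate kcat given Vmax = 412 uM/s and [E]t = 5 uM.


kcat = Vmax / [E]t
kcat = 412 / 5
kcat = 82.4 s^-1

82.4 s^-1


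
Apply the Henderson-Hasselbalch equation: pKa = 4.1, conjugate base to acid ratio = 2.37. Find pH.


pH = pKa + log10([A-]/[HA])
pH = 4.1 + log10(2.37)
pH = 4.4747

4.4747


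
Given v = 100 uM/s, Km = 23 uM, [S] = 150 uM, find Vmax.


Vmax = v * (Km + [S]) / [S]
Vmax = 100 * (23 + 150) / 150
Vmax = 115.3333 uM/s

115.3333 uM/s
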